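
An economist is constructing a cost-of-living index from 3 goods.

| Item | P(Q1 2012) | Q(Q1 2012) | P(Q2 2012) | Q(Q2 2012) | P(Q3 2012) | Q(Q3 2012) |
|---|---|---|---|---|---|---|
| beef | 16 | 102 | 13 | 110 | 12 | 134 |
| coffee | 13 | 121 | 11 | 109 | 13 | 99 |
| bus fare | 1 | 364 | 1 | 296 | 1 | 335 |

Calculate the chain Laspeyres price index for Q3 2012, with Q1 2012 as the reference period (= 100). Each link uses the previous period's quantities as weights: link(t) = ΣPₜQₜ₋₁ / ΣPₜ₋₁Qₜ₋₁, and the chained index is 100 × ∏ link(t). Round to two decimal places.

Link Q1 2012→Q2 2012:
ΣP(Q2 2012)Q(Q1 2012) = 13×102 + 11×121 + 1×364 = 1326 + 1331 + 364 = 3021
ΣP(Q1 2012)Q(Q1 2012) = 16×102 + 13×121 + 1×364 = 1632 + 1573 + 364 = 3569
link = 3021/3569 = 0.846456
Link Q2 2012→Q3 2012:
ΣP(Q3 2012)Q(Q2 2012) = 12×110 + 13×109 + 1×296 = 1320 + 1417 + 296 = 3033
ΣP(Q2 2012)Q(Q2 2012) = 13×110 + 11×109 + 1×296 = 1430 + 1199 + 296 = 2925
link = 3033/2925 = 1.036923
Chained index = 100 × 0.846456 × 1.036923 = 87.7709

87.77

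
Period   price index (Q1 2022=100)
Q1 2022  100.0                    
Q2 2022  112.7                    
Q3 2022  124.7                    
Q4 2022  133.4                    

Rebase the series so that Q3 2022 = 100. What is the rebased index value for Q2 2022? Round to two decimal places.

Rebased(Q2 2022) = 112.7 / 124.7 × 100 = 90.3769

90.38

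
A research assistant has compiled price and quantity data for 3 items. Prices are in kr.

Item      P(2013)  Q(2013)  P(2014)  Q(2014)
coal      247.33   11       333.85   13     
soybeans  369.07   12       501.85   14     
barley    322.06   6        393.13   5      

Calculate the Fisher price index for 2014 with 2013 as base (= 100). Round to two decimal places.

133.07

Laspeyres component (base-period weights):
ΣP(2014)Q(2013) = 333.85×11 + 501.85×12 + 393.13×6 = 3672.35 + 6022.2 + 2358.78 = 12053.33
ΣP(2013)Q(2013) = 247.33×11 + 369.07×12 + 322.06×6 = 2720.63 + 4428.84 + 1932.36 = 9081.83
L = 12053.33 / 9081.83 × 100 = 132.7192
Paasche component (current-period weights):
ΣP(2014)Q(2014) = 333.85×13 + 501.85×14 + 393.13×5 = 4340.05 + 7025.9 + 1965.65 = 13331.6
ΣP(2013)Q(2014) = 247.33×13 + 369.07×14 + 322.06×5 = 3215.29 + 5166.98 + 1610.3 = 9992.57
P = 13331.6 / 9992.57 × 100 = 133.4151
Fisher = √(L × P) = √(132.7192 × 133.4151) = 133.0667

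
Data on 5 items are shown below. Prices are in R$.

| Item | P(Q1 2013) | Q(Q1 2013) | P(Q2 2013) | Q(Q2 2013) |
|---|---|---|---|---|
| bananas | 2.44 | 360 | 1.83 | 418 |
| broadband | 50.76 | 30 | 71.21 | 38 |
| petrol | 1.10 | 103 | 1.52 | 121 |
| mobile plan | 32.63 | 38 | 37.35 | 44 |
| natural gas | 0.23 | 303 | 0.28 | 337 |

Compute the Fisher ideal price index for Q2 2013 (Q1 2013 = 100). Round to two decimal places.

116.94

Laspeyres component (base-period weights):
ΣP(Q2 2013)Q(Q1 2013) = 1.83×360 + 71.21×30 + 1.52×103 + 37.35×38 + 0.28×303 = 658.8 + 2136.3 + 156.56 + 1419.3 + 84.84 = 4455.8
ΣP(Q1 2013)Q(Q1 2013) = 2.44×360 + 50.76×30 + 1.10×103 + 32.63×38 + 0.23×303 = 878.4 + 1522.8 + 113.3 + 1239.94 + 69.69 = 3824.13
L = 4455.8 / 3824.13 × 100 = 116.5180
Paasche component (current-period weights):
ΣP(Q2 2013)Q(Q2 2013) = 1.83×418 + 71.21×38 + 1.52×121 + 37.35×44 + 0.28×337 = 764.94 + 2705.98 + 183.92 + 1643.4 + 94.36 = 5392.6
ΣP(Q1 2013)Q(Q2 2013) = 2.44×418 + 50.76×38 + 1.10×121 + 32.63×44 + 0.23×337 = 1019.92 + 1928.88 + 133.1 + 1435.72 + 77.51 = 4595.13
P = 5392.6 / 4595.13 × 100 = 117.3547
Fisher = √(L × P) = √(116.5180 × 117.3547) = 116.9356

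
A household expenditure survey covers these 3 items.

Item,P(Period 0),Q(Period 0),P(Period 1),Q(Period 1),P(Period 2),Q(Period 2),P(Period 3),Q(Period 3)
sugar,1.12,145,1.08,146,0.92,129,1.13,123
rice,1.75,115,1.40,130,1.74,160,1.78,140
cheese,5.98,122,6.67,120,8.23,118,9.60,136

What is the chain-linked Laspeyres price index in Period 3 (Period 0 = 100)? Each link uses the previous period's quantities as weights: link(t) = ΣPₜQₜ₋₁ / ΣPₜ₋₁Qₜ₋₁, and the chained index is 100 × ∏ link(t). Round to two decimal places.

Link Period 0→Period 1:
ΣP(Period 1)Q(Period 0) = 1.08×145 + 1.40×115 + 6.67×122 = 156.6 + 161 + 813.74 = 1131.34
ΣP(Period 0)Q(Period 0) = 1.12×145 + 1.75×115 + 5.98×122 = 162.4 + 201.25 + 729.56 = 1093.21
link = 1131.34/1093.21 = 1.034879
Link Period 1→Period 2:
ΣP(Period 2)Q(Period 1) = 0.92×146 + 1.74×130 + 8.23×120 = 134.32 + 226.2 + 987.6 = 1348.12
ΣP(Period 1)Q(Period 1) = 1.08×146 + 1.40×130 + 6.67×120 = 157.68 + 182 + 800.4 = 1140.08
link = 1348.12/1140.08 = 1.182478
Link Period 2→Period 3:
ΣP(Period 3)Q(Period 2) = 1.13×129 + 1.78×160 + 9.60×118 = 145.77 + 284.8 + 1132.8 = 1563.37
ΣP(Period 2)Q(Period 2) = 0.92×129 + 1.74×160 + 8.23×118 = 118.68 + 278.4 + 971.14 = 1368.22
link = 1563.37/1368.22 = 1.142631
Chained index = 100 × 1.034879 × 1.182478 × 1.142631 = 139.8262

139.83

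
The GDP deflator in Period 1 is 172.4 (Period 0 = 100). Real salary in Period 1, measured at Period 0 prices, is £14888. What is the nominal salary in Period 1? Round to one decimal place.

Nominal = Real × (Index/100) = 14888 × (172.4/100)
        = 14888 × 1.724 = 25666.9120

25666.9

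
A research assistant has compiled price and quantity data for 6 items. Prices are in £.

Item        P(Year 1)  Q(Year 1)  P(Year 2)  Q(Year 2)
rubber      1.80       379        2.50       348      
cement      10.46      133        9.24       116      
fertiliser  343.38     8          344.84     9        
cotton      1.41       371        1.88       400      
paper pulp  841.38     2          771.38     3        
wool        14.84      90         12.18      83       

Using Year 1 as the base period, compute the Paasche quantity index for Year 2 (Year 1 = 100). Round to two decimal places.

110.29

Paasche quantity index uses current-period prices as weights.
ΣP(Year 2)·Q(Year 2) = 2.50×348 + 9.24×116 + 344.84×9 + 1.88×400 + 771.38×3 + 12.18×83 = 870 + 1071.84 + 3103.56 + 752 + 2314.14 + 1010.94 = 9122.48
ΣP(Year 2)·Q(Year 1) = 2.50×379 + 9.24×133 + 344.84×8 + 1.88×371 + 771.38×2 + 12.18×90 = 947.5 + 1228.92 + 2758.72 + 697.48 + 1542.76 + 1096.2 = 8271.58
Index = 9122.48 / 8271.58 × 100 = 110.2870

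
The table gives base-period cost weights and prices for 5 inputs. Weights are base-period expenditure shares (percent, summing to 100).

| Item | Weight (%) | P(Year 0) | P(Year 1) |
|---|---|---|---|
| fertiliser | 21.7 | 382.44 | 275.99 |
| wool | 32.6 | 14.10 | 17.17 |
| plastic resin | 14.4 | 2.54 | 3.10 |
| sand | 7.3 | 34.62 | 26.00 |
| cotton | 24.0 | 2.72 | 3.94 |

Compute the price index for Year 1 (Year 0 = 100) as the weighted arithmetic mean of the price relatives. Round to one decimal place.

113.2

fertiliser: 21.7 × (275.99/382.44) = 21.7 × 0.721656 = 15.6599
wool: 32.6 × (17.17/14.10) = 32.6 × 1.217730 = 39.6980
plastic resin: 14.4 × (3.10/2.54) = 14.4 × 1.220472 = 17.5748
sand: 7.3 × (26.00/34.62) = 7.3 × 0.751011 = 5.4824
cotton: 24.0 × (3.94/2.72) = 24.0 × 1.448529 = 34.7647
Index = Σ wᵢ·(p₁ᵢ/p₀ᵢ) = 15.6599 + 39.6980 + 17.5748 + 5.4824 + 34.7647 = 113.1798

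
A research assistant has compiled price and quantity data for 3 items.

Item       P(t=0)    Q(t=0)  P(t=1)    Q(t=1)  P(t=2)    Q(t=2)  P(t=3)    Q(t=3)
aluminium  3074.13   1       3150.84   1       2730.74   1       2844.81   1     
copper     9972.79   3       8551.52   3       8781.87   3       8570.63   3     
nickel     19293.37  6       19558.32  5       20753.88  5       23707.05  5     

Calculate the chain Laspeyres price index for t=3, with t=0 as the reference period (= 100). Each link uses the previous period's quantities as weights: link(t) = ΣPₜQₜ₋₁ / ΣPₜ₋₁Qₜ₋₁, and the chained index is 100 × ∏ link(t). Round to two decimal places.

114.16

Link t=0→t=1:
ΣP(t=1)Q(t=0) = 3150.84×1 + 8551.52×3 + 19558.32×6 = 3150.84 + 25654.56 + 117349.92 = 146155.32
ΣP(t=0)Q(t=0) = 3074.13×1 + 9972.79×3 + 19293.37×6 = 3074.13 + 29918.37 + 115760.22 = 148752.72
link = 146155.32/148752.72 = 0.982539
Link t=1→t=2:
ΣP(t=2)Q(t=1) = 2730.74×1 + 8781.87×3 + 20753.88×5 = 2730.74 + 26345.61 + 103769.4 = 132845.75
ΣP(t=1)Q(t=1) = 3150.84×1 + 8551.52×3 + 19558.32×5 = 3150.84 + 25654.56 + 97791.6 = 126597
link = 132845.75/126597 = 1.049359
Link t=2→t=3:
ΣP(t=3)Q(t=2) = 2844.81×1 + 8570.63×3 + 23707.05×5 = 2844.81 + 25711.89 + 118535.25 = 147091.95
ΣP(t=2)Q(t=2) = 2730.74×1 + 8781.87×3 + 20753.88×5 = 2730.74 + 26345.61 + 103769.4 = 132845.75
link = 147091.95/132845.75 = 1.107239
Chained index = 100 × 0.982539 × 1.049359 × 1.107239 = 114.1603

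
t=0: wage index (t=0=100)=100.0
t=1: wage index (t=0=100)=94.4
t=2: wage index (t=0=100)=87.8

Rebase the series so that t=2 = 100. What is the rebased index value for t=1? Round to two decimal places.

Rebased(t=1) = 94.4 / 87.8 × 100 = 107.5171

107.52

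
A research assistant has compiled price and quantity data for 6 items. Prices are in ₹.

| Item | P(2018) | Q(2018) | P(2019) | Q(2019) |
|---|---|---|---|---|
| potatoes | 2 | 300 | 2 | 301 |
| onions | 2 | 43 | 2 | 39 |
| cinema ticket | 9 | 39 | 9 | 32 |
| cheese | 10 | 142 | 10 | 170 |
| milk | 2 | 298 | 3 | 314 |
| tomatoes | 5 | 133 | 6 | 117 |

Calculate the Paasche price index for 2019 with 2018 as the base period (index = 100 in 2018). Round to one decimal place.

111.1

Paasche price index uses current-period quantities as weights.
ΣP(2019)·Q(2019) = 2×301 + 2×39 + 9×32 + 10×170 + 3×314 + 6×117 = 602 + 78 + 288 + 1700 + 942 + 702 = 4312
ΣP(2018)·Q(2019) = 2×301 + 2×39 + 9×32 + 10×170 + 2×314 + 5×117 = 602 + 78 + 288 + 1700 + 628 + 585 = 3881
Index = 4312 / 3881 × 100 = 111.1054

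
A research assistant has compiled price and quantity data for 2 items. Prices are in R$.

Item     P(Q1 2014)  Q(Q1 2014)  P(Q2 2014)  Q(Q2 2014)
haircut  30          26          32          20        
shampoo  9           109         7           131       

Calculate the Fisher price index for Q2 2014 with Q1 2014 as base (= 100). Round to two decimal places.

89.03

Laspeyres component (base-period weights):
ΣP(Q2 2014)Q(Q1 2014) = 32×26 + 7×109 = 832 + 763 = 1595
ΣP(Q1 2014)Q(Q1 2014) = 30×26 + 9×109 = 780 + 981 = 1761
L = 1595 / 1761 × 100 = 90.5735
Paasche component (current-period weights):
ΣP(Q2 2014)Q(Q2 2014) = 32×20 + 7×131 = 640 + 917 = 1557
ΣP(Q1 2014)Q(Q2 2014) = 30×20 + 9×131 = 600 + 1179 = 1779
P = 1557 / 1779 × 100 = 87.5211
Fisher = √(L × P) = √(90.5735 × 87.5211) = 89.0342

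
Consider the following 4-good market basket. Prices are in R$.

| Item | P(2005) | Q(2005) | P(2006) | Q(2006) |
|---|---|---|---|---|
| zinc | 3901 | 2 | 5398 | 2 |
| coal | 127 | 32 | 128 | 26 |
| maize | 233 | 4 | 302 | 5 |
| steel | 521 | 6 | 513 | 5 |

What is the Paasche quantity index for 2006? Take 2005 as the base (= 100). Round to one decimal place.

Paasche quantity index uses current-period prices as weights.
ΣP(2006)·Q(2006) = 5398×2 + 128×26 + 302×5 + 513×5 = 10796 + 3328 + 1510 + 2565 = 18199
ΣP(2006)·Q(2005) = 5398×2 + 128×32 + 302×4 + 513×6 = 10796 + 4096 + 1208 + 3078 = 19178
Index = 18199 / 19178 × 100 = 94.8952

94.9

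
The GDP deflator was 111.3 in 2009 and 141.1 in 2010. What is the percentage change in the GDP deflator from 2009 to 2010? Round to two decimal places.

26.77%

Change = (141.1 − 111.3) / 111.3 × 100
       = 29.8 / 111.3 × 100 = 26.7745%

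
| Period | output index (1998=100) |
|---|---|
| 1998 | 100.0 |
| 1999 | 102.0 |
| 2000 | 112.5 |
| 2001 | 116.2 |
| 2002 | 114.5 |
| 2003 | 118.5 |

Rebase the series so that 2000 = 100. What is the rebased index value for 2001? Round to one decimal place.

103.3

Rebased(2001) = 116.2 / 112.5 × 100 = 103.2889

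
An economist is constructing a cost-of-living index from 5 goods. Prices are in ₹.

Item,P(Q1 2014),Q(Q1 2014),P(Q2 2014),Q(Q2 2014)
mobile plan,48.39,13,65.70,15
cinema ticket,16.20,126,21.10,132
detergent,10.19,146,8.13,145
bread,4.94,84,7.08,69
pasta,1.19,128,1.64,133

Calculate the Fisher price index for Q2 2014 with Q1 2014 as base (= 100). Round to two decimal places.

116.66

Laspeyres component (base-period weights):
ΣP(Q2 2014)Q(Q1 2014) = 65.70×13 + 21.10×126 + 8.13×146 + 7.08×84 + 1.64×128 = 854.1 + 2658.6 + 1186.98 + 594.72 + 209.92 = 5504.32
ΣP(Q1 2014)Q(Q1 2014) = 48.39×13 + 16.20×126 + 10.19×146 + 4.94×84 + 1.19×128 = 629.07 + 2041.2 + 1487.74 + 414.96 + 152.32 = 4725.29
L = 5504.32 / 4725.29 × 100 = 116.4864
Paasche component (current-period weights):
ΣP(Q2 2014)Q(Q2 2014) = 65.70×15 + 21.10×132 + 8.13×145 + 7.08×69 + 1.64×133 = 985.5 + 2785.2 + 1178.85 + 488.52 + 218.12 = 5656.19
ΣP(Q1 2014)Q(Q2 2014) = 48.39×15 + 16.20×132 + 10.19×145 + 4.94×69 + 1.19×133 = 725.85 + 2138.4 + 1477.55 + 340.86 + 158.27 = 4840.93
P = 5656.19 / 4840.93 × 100 = 116.8410
Fisher = √(L × P) = √(116.4864 × 116.8410) = 116.6636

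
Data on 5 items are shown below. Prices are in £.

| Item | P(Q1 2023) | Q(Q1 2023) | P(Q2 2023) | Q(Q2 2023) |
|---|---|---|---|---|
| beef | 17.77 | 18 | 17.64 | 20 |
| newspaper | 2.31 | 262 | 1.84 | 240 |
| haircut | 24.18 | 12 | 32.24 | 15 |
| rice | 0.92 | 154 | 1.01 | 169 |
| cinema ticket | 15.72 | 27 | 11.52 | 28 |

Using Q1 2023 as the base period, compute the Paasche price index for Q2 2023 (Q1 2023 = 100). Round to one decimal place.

Paasche price index uses current-period quantities as weights.
ΣP(Q2 2023)·Q(Q2 2023) = 17.64×20 + 1.84×240 + 32.24×15 + 1.01×169 + 11.52×28 = 352.8 + 441.6 + 483.6 + 170.69 + 322.56 = 1771.25
ΣP(Q1 2023)·Q(Q2 2023) = 17.77×20 + 2.31×240 + 24.18×15 + 0.92×169 + 15.72×28 = 355.4 + 554.4 + 362.7 + 155.48 + 440.16 = 1868.14
Index = 1771.25 / 1868.14 × 100 = 94.8136

94.8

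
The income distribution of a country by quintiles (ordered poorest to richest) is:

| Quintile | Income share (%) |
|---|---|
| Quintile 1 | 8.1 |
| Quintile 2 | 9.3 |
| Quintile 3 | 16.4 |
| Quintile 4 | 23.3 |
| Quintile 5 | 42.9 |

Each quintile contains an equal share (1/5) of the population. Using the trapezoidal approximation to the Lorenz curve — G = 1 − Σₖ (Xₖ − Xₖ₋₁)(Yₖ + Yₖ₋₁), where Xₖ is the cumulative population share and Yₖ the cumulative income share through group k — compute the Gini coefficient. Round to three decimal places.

Cumulative income shares Yₖ: 0.0810, 0.1740, 0.3380, 0.5710, 1.0000
Σ (Xₖ−Xₖ₋₁)(Yₖ+Yₖ₋₁) = (1/5)(0.0810+0.0000) + (1/5)(0.1740+0.0810) + (1/5)(0.3380+0.1740) + (1/5)(0.5710+0.3380) + (1/5)(1.0000+0.5710)
  = 0.0162 + 0.0510 + 0.1024 + 0.1818 + 0.3142 = 0.6656
G = 1 − 0.6656 = 0.3344

0.334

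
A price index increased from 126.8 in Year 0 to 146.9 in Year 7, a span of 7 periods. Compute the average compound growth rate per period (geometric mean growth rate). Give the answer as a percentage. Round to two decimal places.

Growth factor = (146.9/126.8)^(1/7) = (1.158517)^(1/7) = 1.021243
Growth rate = 1.021243 − 1 = 0.021243 = 2.1243%

2.12%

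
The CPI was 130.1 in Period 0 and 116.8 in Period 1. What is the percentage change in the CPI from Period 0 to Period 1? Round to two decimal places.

-10.22%

Change = (116.8 − 130.1) / 130.1 × 100
       = -13.3 / 130.1 × 100 = -10.2229%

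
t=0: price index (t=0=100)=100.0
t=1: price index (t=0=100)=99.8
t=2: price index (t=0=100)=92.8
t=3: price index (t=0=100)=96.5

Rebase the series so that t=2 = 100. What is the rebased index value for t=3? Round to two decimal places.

Rebased(t=3) = 96.5 / 92.8 × 100 = 103.9871

103.99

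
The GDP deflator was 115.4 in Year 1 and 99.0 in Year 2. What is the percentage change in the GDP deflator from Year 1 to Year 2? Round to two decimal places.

-14.21%

Change = (99.0 − 115.4) / 115.4 × 100
       = -16.4 / 115.4 × 100 = -14.2114%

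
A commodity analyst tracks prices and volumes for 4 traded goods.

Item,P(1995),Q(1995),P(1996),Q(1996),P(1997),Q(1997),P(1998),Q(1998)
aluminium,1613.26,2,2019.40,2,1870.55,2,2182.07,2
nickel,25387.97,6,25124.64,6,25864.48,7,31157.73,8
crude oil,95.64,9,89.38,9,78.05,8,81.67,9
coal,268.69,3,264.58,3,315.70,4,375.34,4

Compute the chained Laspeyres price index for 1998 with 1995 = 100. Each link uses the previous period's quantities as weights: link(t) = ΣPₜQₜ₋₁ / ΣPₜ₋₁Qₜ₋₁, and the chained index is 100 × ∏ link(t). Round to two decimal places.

122.89

Link 1995→1996:
ΣP(1996)Q(1995) = 2019.40×2 + 25124.64×6 + 89.38×9 + 264.58×3 = 4038.8 + 150747.84 + 804.42 + 793.74 = 156384.8
ΣP(1995)Q(1995) = 1613.26×2 + 25387.97×6 + 95.64×9 + 268.69×3 = 3226.52 + 152327.82 + 860.76 + 806.07 = 157221.17
link = 156384.8/157221.17 = 0.994680
Link 1996→1997:
ΣP(1997)Q(1996) = 1870.55×2 + 25864.48×6 + 78.05×9 + 315.70×3 = 3741.1 + 155186.88 + 702.45 + 947.1 = 160577.53
ΣP(1996)Q(1996) = 2019.40×2 + 25124.64×6 + 89.38×9 + 264.58×3 = 4038.8 + 150747.84 + 804.42 + 793.74 = 156384.8
link = 160577.53/156384.8 = 1.026810
Link 1997→1998:
ΣP(1998)Q(1997) = 2182.07×2 + 31157.73×7 + 81.67×8 + 375.34×4 = 4364.14 + 218104.11 + 653.36 + 1501.36 = 224622.97
ΣP(1997)Q(1997) = 1870.55×2 + 25864.48×7 + 78.05×8 + 315.70×4 = 3741.1 + 181051.36 + 624.4 + 1262.8 = 186679.66
link = 224622.97/186679.66 = 1.203254
Chained index = 100 × 0.994680 × 1.026810 × 1.203254 = 122.8941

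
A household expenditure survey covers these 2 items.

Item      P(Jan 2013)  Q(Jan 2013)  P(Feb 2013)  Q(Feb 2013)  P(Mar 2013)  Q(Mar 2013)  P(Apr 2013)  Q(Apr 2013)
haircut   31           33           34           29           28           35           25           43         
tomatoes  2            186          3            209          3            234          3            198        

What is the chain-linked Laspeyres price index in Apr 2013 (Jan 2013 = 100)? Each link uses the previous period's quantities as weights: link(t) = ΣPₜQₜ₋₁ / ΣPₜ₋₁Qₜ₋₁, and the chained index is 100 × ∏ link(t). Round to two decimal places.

100.73

Link Jan 2013→Feb 2013:
ΣP(Feb 2013)Q(Jan 2013) = 34×33 + 3×186 = 1122 + 558 = 1680
ΣP(Jan 2013)Q(Jan 2013) = 31×33 + 2×186 = 1023 + 372 = 1395
link = 1680/1395 = 1.204301
Link Feb 2013→Mar 2013:
ΣP(Mar 2013)Q(Feb 2013) = 28×29 + 3×209 = 812 + 627 = 1439
ΣP(Feb 2013)Q(Feb 2013) = 34×29 + 3×209 = 986 + 627 = 1613
link = 1439/1613 = 0.892126
Link Mar 2013→Apr 2013:
ΣP(Apr 2013)Q(Mar 2013) = 25×35 + 3×234 = 875 + 702 = 1577
ΣP(Mar 2013)Q(Mar 2013) = 28×35 + 3×234 = 980 + 702 = 1682
link = 1577/1682 = 0.937574
Chained index = 100 × 1.204301 × 0.892126 × 0.937574 = 100.7319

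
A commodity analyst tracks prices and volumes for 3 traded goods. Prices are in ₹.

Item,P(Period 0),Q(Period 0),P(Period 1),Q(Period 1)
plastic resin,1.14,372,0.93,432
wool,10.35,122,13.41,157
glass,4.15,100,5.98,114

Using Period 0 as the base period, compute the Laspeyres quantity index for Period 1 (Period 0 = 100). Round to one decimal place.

123.3

Laspeyres quantity index uses base-period prices as weights.
ΣP(Period 0)·Q(Period 1) = 1.14×432 + 10.35×157 + 4.15×114 = 492.48 + 1624.95 + 473.1 = 2590.53
ΣP(Period 0)·Q(Period 0) = 1.14×372 + 10.35×122 + 4.15×100 = 424.08 + 1262.7 + 415 = 2101.78
Index = 2590.53 / 2101.78 × 100 = 123.2541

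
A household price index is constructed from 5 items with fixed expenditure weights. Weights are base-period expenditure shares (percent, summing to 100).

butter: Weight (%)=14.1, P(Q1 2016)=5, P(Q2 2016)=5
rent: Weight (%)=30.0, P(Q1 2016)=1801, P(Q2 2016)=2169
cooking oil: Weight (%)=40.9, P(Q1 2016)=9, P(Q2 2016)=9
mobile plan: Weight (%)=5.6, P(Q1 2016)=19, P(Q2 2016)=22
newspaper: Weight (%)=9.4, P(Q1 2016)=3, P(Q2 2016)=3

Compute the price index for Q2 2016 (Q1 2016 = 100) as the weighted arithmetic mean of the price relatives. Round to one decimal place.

butter: 14.1 × (5/5) = 14.1 × 1.000000 = 14.1000
rent: 30.0 × (2169/1801) = 30.0 × 1.204331 = 36.1299
cooking oil: 40.9 × (9/9) = 40.9 × 1.000000 = 40.9000
mobile plan: 5.6 × (22/19) = 5.6 × 1.157895 = 6.4842
newspaper: 9.4 × (3/3) = 9.4 × 1.000000 = 9.4000
Index = Σ wᵢ·(p₁ᵢ/p₀ᵢ) = 14.1000 + 36.1299 + 40.9000 + 6.4842 + 9.4000 = 107.0141

107.0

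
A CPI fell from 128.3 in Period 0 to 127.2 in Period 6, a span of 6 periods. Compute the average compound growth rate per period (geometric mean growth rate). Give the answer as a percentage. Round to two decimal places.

-0.14%

Growth factor = (127.2/128.3)^(1/6) = (0.991426)^(1/6) = 0.998566
Growth rate = 0.998566 − 1 = -0.001434 = -0.1434%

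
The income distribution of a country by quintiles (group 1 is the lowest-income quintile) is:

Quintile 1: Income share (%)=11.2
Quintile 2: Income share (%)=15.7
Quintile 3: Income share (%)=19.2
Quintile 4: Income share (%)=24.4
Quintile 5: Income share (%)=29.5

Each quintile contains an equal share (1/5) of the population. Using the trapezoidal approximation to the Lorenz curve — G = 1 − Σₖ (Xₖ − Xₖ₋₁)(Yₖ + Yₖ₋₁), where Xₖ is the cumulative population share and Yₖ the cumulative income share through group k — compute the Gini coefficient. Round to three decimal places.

0.181

Cumulative income shares Yₖ: 0.1120, 0.2690, 0.4610, 0.7050, 1.0000
Σ (Xₖ−Xₖ₋₁)(Yₖ+Yₖ₋₁) = (1/5)(0.1120+0.0000) + (1/5)(0.2690+0.1120) + (1/5)(0.4610+0.2690) + (1/5)(0.7050+0.4610) + (1/5)(1.0000+0.7050)
  = 0.0224 + 0.0762 + 0.1460 + 0.2332 + 0.3410 = 0.8188
G = 1 − 0.8188 = 0.1812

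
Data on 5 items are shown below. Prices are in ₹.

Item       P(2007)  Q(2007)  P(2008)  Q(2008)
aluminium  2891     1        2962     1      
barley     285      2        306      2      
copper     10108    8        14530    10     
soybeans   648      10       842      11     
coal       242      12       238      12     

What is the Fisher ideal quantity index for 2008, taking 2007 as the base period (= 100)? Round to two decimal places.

122.54

Laspeyres component (base-period weights):
ΣP(2007)Q(2008) = 2891×1 + 285×2 + 10108×10 + 648×11 + 242×12 = 2891 + 570 + 101080 + 7128 + 2904 = 114573
ΣP(2007)Q(2007) = 2891×1 + 285×2 + 10108×8 + 648×10 + 242×12 = 2891 + 570 + 80864 + 6480 + 2904 = 93709
L = 114573 / 93709 × 100 = 122.2647
Paasche component (current-period weights):
ΣP(2008)Q(2008) = 2962×1 + 306×2 + 14530×10 + 842×11 + 238×12 = 2962 + 612 + 145300 + 9262 + 2856 = 160992
ΣP(2008)Q(2007) = 2962×1 + 306×2 + 14530×8 + 842×10 + 238×12 = 2962 + 612 + 116240 + 8420 + 2856 = 131090
P = 160992 / 131090 × 100 = 122.8103
Fisher = √(L × P) = √(122.2647 × 122.8103) = 122.5372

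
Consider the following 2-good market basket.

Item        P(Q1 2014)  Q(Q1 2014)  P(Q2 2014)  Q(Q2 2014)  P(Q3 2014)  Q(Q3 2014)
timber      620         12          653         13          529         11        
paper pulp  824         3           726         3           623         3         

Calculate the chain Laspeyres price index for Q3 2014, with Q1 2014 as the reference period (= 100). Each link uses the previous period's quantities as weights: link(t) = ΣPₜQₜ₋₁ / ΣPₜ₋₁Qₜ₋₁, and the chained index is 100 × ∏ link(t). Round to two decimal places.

Link Q1 2014→Q2 2014:
ΣP(Q2 2014)Q(Q1 2014) = 653×12 + 726×3 = 7836 + 2178 = 10014
ΣP(Q1 2014)Q(Q1 2014) = 620×12 + 824×3 = 7440 + 2472 = 9912
link = 10014/9912 = 1.010291
Link Q2 2014→Q3 2014:
ΣP(Q3 2014)Q(Q2 2014) = 529×13 + 623×3 = 6877 + 1869 = 8746
ΣP(Q2 2014)Q(Q2 2014) = 653×13 + 726×3 = 8489 + 2178 = 10667
link = 8746/10667 = 0.819912
Chained index = 100 × 1.010291 × 0.819912 = 82.8349

82.83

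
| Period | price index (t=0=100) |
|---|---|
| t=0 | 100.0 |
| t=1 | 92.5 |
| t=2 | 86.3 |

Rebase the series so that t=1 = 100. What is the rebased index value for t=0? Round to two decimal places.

Rebased(t=0) = 100.0 / 92.5 × 100 = 108.1081

108.11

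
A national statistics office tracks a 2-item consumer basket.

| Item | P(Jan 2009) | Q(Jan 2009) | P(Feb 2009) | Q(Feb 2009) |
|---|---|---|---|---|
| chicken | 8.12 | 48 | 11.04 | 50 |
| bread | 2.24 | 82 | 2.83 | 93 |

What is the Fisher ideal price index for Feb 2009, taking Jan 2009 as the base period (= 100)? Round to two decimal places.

Laspeyres component (base-period weights):
ΣP(Feb 2009)Q(Jan 2009) = 11.04×48 + 2.83×82 = 529.92 + 232.06 = 761.98
ΣP(Jan 2009)Q(Jan 2009) = 8.12×48 + 2.24×82 = 389.76 + 183.68 = 573.44
L = 761.98 / 573.44 × 100 = 132.8788
Paasche component (current-period weights):
ΣP(Feb 2009)Q(Feb 2009) = 11.04×50 + 2.83×93 = 552 + 263.19 = 815.19
ΣP(Jan 2009)Q(Feb 2009) = 8.12×50 + 2.24×93 = 406 + 208.32 = 614.32
P = 815.19 / 614.32 × 100 = 132.6979
Fisher = √(L × P) = √(132.8788 × 132.6979) = 132.7883

132.79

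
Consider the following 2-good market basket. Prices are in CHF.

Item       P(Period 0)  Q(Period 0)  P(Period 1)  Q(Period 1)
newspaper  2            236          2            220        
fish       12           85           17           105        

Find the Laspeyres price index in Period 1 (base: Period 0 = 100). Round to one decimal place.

Laspeyres price index uses base-period quantities as weights.
ΣP(Period 1)·Q(Period 0) = 2×236 + 17×85 = 472 + 1445 = 1917
ΣP(Period 0)·Q(Period 0) = 2×236 + 12×85 = 472 + 1020 = 1492
Index = 1917 / 1492 × 100 = 128.4853

128.5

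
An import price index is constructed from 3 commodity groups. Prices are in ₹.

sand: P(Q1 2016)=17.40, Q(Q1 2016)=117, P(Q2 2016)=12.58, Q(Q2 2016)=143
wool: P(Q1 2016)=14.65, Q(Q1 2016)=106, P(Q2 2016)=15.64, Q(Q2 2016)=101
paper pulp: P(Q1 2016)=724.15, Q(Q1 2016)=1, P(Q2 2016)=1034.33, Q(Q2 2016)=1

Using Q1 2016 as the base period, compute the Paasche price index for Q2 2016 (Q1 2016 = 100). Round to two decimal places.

94.05

Paasche price index uses current-period quantities as weights.
ΣP(Q2 2016)·Q(Q2 2016) = 12.58×143 + 15.64×101 + 1034.33×1 = 1798.94 + 1579.64 + 1034.33 = 4412.91
ΣP(Q1 2016)·Q(Q2 2016) = 17.40×143 + 14.65×101 + 724.15×1 = 2488.2 + 1479.65 + 724.15 = 4692
Index = 4412.91 / 4692 × 100 = 94.0518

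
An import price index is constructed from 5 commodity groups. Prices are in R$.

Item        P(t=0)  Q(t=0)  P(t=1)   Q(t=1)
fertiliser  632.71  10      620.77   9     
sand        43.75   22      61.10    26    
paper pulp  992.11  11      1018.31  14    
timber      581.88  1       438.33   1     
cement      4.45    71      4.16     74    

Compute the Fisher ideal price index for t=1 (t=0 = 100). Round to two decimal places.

Laspeyres component (base-period weights):
ΣP(t=1)Q(t=0) = 620.77×10 + 61.10×22 + 1018.31×11 + 438.33×1 + 4.16×71 = 6207.7 + 1344.2 + 11201.41 + 438.33 + 295.36 = 19487
ΣP(t=0)Q(t=0) = 632.71×10 + 43.75×22 + 992.11×11 + 581.88×1 + 4.45×71 = 6327.1 + 962.5 + 10913.21 + 581.88 + 315.95 = 19100.64
L = 19487 / 19100.64 × 100 = 102.0228
Paasche component (current-period weights):
ΣP(t=1)Q(t=1) = 620.77×9 + 61.10×26 + 1018.31×14 + 438.33×1 + 4.16×74 = 5586.93 + 1588.6 + 14256.34 + 438.33 + 307.84 = 22178.04
ΣP(t=0)Q(t=1) = 632.71×9 + 43.75×26 + 992.11×14 + 581.88×1 + 4.45×74 = 5694.39 + 1137.5 + 13889.54 + 581.88 + 329.3 = 21632.61
P = 22178.04 / 21632.61 × 100 = 102.5213
Fisher = √(L × P) = √(102.0228 × 102.5213) = 102.2717

102.27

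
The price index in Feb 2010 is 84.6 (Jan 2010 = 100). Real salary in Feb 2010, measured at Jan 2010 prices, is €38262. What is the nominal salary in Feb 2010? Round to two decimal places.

Nominal = Real × (Index/100) = 38262 × (84.6/100)
        = 38262 × 0.846 = 32369.6520

32369.65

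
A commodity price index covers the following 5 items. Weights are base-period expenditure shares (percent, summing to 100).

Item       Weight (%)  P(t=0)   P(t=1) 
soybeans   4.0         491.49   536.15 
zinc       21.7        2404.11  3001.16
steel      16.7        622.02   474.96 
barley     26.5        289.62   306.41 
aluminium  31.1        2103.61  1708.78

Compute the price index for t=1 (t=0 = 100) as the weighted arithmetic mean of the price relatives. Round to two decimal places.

soybeans: 4.0 × (536.15/491.49) = 4.0 × 1.090867 = 4.3635
zinc: 21.7 × (3001.16/2404.11) = 21.7 × 1.248346 = 27.0891
steel: 16.7 × (474.96/622.02) = 16.7 × 0.763577 = 12.7517
barley: 26.5 × (306.41/289.62) = 26.5 × 1.057973 = 28.0363
aluminium: 31.1 × (1708.78/2103.61) = 31.1 × 0.812308 = 25.2628
Index = Σ wᵢ·(p₁ᵢ/p₀ᵢ) = 4.3635 + 27.0891 + 12.7517 + 28.0363 + 25.2628 = 97.5034

97.50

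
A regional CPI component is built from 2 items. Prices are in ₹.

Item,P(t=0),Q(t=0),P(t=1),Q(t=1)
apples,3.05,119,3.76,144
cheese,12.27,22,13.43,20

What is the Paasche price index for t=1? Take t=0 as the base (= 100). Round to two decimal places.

Paasche price index uses current-period quantities as weights.
ΣP(t=1)·Q(t=1) = 3.76×144 + 13.43×20 = 541.44 + 268.6 = 810.04
ΣP(t=0)·Q(t=1) = 3.05×144 + 12.27×20 = 439.2 + 245.4 = 684.6
Index = 810.04 / 684.6 × 100 = 118.3231

118.32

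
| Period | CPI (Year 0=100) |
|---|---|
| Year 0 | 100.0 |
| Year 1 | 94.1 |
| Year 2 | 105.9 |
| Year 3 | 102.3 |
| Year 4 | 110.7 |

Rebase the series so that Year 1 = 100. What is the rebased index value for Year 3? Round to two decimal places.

108.71

Rebased(Year 3) = 102.3 / 94.1 × 100 = 108.7141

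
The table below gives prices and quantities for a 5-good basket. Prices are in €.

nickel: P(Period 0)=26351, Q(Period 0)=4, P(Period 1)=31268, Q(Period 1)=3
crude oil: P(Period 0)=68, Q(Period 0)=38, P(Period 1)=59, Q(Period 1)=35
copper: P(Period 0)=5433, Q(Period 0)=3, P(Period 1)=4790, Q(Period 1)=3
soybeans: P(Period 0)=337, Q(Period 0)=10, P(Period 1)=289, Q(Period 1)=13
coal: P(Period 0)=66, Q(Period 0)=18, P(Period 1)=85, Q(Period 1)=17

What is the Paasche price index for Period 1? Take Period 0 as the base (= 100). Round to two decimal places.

Paasche price index uses current-period quantities as weights.
ΣP(Period 1)·Q(Period 1) = 31268×3 + 59×35 + 4790×3 + 289×13 + 85×17 = 93804 + 2065 + 14370 + 3757 + 1445 = 115441
ΣP(Period 0)·Q(Period 1) = 26351×3 + 68×35 + 5433×3 + 337×13 + 66×17 = 79053 + 2380 + 16299 + 4381 + 1122 = 103235
Index = 115441 / 103235 × 100 = 111.8235

111.82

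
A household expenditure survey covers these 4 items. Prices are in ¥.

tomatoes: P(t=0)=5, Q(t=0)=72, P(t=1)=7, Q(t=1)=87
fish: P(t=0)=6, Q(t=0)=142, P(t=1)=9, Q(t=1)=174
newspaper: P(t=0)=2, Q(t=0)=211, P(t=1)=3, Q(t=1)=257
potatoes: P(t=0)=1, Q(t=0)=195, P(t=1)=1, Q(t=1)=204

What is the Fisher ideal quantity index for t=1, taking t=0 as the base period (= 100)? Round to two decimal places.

Laspeyres component (base-period weights):
ΣP(t=0)Q(t=1) = 5×87 + 6×174 + 2×257 + 1×204 = 435 + 1044 + 514 + 204 = 2197
ΣP(t=0)Q(t=0) = 5×72 + 6×142 + 2×211 + 1×195 = 360 + 852 + 422 + 195 = 1829
L = 2197 / 1829 × 100 = 120.1203
Paasche component (current-period weights):
ΣP(t=1)Q(t=1) = 7×87 + 9×174 + 3×257 + 1×204 = 609 + 1566 + 771 + 204 = 3150
ΣP(t=1)Q(t=0) = 7×72 + 9×142 + 3×211 + 1×195 = 504 + 1278 + 633 + 195 = 2610
P = 3150 / 2610 × 100 = 120.6897
Fisher = √(L × P) = √(120.1203 × 120.6897) = 120.4046

120.40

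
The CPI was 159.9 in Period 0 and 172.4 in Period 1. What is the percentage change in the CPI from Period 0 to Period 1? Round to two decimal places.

Change = (172.4 − 159.9) / 159.9 × 100
       = 12.5 / 159.9 × 100 = 7.8174%

7.82%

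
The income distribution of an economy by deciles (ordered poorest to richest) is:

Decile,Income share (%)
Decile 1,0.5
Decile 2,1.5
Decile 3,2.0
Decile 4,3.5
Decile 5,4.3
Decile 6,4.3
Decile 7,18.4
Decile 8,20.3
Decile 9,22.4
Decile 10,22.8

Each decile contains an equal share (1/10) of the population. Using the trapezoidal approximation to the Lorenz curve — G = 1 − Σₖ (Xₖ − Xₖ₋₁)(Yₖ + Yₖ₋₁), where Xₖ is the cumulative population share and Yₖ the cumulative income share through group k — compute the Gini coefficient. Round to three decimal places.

0.483

Cumulative income shares Yₖ: 0.0050, 0.0200, 0.0400, 0.0750, 0.1180, 0.1610, 0.3450, 0.5480, 0.7720, 1.0000
Σ (Xₖ−Xₖ₋₁)(Yₖ+Yₖ₋₁) = (1/10)(0.0050+0.0000) + (1/10)(0.0200+0.0050) + (1/10)(0.0400+0.0200) + (1/10)(0.0750+0.0400) + (1/10)(0.1180+0.0750) + (1/10)(0.1610+0.1180) + (1/10)(0.3450+0.1610) + (1/10)(0.5480+0.3450) + (1/10)(0.7720+0.5480) + (1/10)(1.0000+0.7720)
  = 0.0005 + 0.0025 + 0.0060 + 0.0115 + 0.0193 + 0.0279 + 0.0506 + 0.0893 + 0.1320 + 0.1772 = 0.5168
G = 1 − 0.5168 = 0.4832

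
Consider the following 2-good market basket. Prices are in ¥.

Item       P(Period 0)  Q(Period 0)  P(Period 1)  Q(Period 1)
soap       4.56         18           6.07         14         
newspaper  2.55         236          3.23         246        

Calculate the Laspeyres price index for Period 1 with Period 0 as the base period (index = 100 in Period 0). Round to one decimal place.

127.4

Laspeyres price index uses base-period quantities as weights.
ΣP(Period 1)·Q(Period 0) = 6.07×18 + 3.23×236 = 109.26 + 762.28 = 871.54
ΣP(Period 0)·Q(Period 0) = 4.56×18 + 2.55×236 = 82.08 + 601.8 = 683.88
Index = 871.54 / 683.88 × 100 = 127.4405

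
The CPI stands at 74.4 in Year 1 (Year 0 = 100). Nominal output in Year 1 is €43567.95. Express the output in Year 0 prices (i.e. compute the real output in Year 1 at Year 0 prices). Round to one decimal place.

Real = Nominal ÷ (Index/100) = 43567.95 ÷ (74.4/100)
     = 43567.95 ÷ 0.744 = 58559.0726

58559.1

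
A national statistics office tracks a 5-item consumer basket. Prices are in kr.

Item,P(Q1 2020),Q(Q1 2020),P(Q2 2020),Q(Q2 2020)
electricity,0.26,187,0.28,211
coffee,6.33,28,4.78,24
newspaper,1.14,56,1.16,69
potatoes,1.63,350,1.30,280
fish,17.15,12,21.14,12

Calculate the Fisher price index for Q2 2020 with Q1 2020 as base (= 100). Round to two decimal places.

91.00

Laspeyres component (base-period weights):
ΣP(Q2 2020)Q(Q1 2020) = 0.28×187 + 4.78×28 + 1.16×56 + 1.30×350 + 21.14×12 = 52.36 + 133.84 + 64.96 + 455 + 253.68 = 959.84
ΣP(Q1 2020)Q(Q1 2020) = 0.26×187 + 6.33×28 + 1.14×56 + 1.63×350 + 17.15×12 = 48.62 + 177.24 + 63.84 + 570.5 + 205.8 = 1066
L = 959.84 / 1066 × 100 = 90.0413
Paasche component (current-period weights):
ΣP(Q2 2020)Q(Q2 2020) = 0.28×211 + 4.78×24 + 1.16×69 + 1.30×280 + 21.14×12 = 59.08 + 114.72 + 80.04 + 364 + 253.68 = 871.52
ΣP(Q1 2020)Q(Q2 2020) = 0.26×211 + 6.33×24 + 1.14×69 + 1.63×280 + 17.15×12 = 54.86 + 151.92 + 78.66 + 456.4 + 205.8 = 947.64
P = 871.52 / 947.64 × 100 = 91.9674
Fisher = √(L × P) = √(90.0413 × 91.9674) = 90.9992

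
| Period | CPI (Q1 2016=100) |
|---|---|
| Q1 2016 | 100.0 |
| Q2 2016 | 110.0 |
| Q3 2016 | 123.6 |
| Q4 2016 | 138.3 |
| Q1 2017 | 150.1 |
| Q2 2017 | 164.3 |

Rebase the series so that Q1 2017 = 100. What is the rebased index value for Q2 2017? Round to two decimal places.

Rebased(Q2 2017) = 164.3 / 150.1 × 100 = 109.4604

109.46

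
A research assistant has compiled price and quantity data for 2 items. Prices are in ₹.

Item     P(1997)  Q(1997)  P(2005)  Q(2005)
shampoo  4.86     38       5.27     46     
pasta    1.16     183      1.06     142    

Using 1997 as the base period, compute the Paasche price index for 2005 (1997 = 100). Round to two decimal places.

Paasche price index uses current-period quantities as weights.
ΣP(2005)·Q(2005) = 5.27×46 + 1.06×142 = 242.42 + 150.52 = 392.94
ΣP(1997)·Q(2005) = 4.86×46 + 1.16×142 = 223.56 + 164.72 = 388.28
Index = 392.94 / 388.28 × 100 = 101.2002

101.20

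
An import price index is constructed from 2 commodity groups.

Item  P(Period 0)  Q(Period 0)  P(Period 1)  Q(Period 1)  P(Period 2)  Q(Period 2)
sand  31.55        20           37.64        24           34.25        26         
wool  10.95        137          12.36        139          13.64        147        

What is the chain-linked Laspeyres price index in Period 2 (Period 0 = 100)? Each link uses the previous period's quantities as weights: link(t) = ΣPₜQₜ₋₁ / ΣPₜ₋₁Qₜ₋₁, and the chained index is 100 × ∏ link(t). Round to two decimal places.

119.01

Link Period 0→Period 1:
ΣP(Period 1)Q(Period 0) = 37.64×20 + 12.36×137 = 752.8 + 1693.32 = 2446.12
ΣP(Period 0)Q(Period 0) = 31.55×20 + 10.95×137 = 631 + 1500.15 = 2131.15
link = 2446.12/2131.15 = 1.147793
Link Period 1→Period 2:
ΣP(Period 2)Q(Period 1) = 34.25×24 + 13.64×139 = 822 + 1895.96 = 2717.96
ΣP(Period 1)Q(Period 1) = 37.64×24 + 12.36×139 = 903.36 + 1718.04 = 2621.4
link = 2717.96/2621.4 = 1.036835
Chained index = 100 × 1.147793 × 1.036835 = 119.0073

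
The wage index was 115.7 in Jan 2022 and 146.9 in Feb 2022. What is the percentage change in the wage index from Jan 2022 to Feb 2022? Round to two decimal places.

Change = (146.9 − 115.7) / 115.7 × 100
       = 31.2 / 115.7 × 100 = 26.9663%

26.97%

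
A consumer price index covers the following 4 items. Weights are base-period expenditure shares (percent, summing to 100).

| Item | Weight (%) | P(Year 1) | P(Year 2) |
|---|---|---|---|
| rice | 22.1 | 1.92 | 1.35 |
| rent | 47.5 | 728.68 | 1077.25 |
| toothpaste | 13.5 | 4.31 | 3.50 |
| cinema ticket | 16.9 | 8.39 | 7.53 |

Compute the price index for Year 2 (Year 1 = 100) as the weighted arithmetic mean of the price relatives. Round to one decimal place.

rice: 22.1 × (1.35/1.92) = 22.1 × 0.703125 = 15.5391
rent: 47.5 × (1077.25/728.68) = 47.5 × 1.478358 = 70.2220
toothpaste: 13.5 × (3.50/4.31) = 13.5 × 0.812065 = 10.9629
cinema ticket: 16.9 × (7.53/8.39) = 16.9 × 0.897497 = 15.1677
Index = Σ wᵢ·(p₁ᵢ/p₀ᵢ) = 15.5391 + 70.2220 + 10.9629 + 15.1677 = 111.8917

111.9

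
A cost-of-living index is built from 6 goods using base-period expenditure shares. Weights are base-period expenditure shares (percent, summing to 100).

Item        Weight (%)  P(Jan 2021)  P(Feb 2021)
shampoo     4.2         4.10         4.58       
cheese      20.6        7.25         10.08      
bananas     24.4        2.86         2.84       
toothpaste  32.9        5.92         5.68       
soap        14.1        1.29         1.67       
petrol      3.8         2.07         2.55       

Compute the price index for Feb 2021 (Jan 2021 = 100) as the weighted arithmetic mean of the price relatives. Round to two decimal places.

shampoo: 4.2 × (4.58/4.10) = 4.2 × 1.117073 = 4.6917
cheese: 20.6 × (10.08/7.25) = 20.6 × 1.390345 = 28.6411
bananas: 24.4 × (2.84/2.86) = 24.4 × 0.993007 = 24.2294
toothpaste: 32.9 × (5.68/5.92) = 32.9 × 0.959459 = 31.5662
soap: 14.1 × (1.67/1.29) = 14.1 × 1.294574 = 18.2535
petrol: 3.8 × (2.55/2.07) = 3.8 × 1.231884 = 4.6812
Index = Σ wᵢ·(p₁ᵢ/p₀ᵢ) = 4.6917 + 28.6411 + 24.2294 + 31.5662 + 18.2535 + 4.6812 = 112.0630

112.06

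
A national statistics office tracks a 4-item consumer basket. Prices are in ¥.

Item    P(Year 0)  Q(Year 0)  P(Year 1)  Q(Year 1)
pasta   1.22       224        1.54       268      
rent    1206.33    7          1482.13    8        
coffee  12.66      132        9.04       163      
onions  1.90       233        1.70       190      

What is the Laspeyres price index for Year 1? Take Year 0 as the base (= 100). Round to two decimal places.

113.64

Laspeyres price index uses base-period quantities as weights.
ΣP(Year 1)·Q(Year 0) = 1.54×224 + 1482.13×7 + 9.04×132 + 1.70×233 = 344.96 + 10374.91 + 1193.28 + 396.1 = 12309.25
ΣP(Year 0)·Q(Year 0) = 1.22×224 + 1206.33×7 + 12.66×132 + 1.90×233 = 273.28 + 8444.31 + 1671.12 + 442.7 = 10831.41
Index = 12309.25 / 10831.41 × 100 = 113.6440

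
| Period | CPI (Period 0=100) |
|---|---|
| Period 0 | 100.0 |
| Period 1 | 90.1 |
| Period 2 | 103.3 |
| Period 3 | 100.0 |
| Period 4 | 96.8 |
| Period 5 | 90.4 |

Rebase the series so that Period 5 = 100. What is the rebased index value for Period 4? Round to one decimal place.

Rebased(Period 4) = 96.8 / 90.4 × 100 = 107.0796

107.1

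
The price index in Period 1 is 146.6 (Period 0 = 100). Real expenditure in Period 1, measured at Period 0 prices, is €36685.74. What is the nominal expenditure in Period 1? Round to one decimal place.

Nominal = Real × (Index/100) = 36685.74 × (146.6/100)
        = 36685.74 × 1.466 = 53781.2948

53781.3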